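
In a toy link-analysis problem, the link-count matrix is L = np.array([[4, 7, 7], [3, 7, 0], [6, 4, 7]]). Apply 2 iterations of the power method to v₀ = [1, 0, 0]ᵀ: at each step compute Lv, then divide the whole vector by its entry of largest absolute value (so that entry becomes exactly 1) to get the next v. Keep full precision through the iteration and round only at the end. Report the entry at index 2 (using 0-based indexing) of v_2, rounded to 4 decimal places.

Lv0 = (4.00000, 3.00000, 6.00000); divide by 6.00000 → v1 = (0.66667, 0.50000, 1.00000)
Lv1 = (13.16667, 5.50000, 13.00000); divide by 13.16667 → v2 = (1.00000, 0.41772, 0.98734)
Requested entry of v2: 78/79 = 0.9873

0.9873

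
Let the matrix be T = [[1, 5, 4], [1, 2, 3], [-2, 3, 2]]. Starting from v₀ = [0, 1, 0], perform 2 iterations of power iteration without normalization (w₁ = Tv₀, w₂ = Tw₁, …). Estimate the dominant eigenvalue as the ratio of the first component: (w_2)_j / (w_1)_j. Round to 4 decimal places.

w1 = Tv₀ = (1·0 + 5·1 + 4·0; 1·0 + 2·1 + 3·0; (-2)·0 + 3·1 + 2·0) = (5, 2, 3)
w2 = Tw1 = (1·5 + 5·2 + 4·3; 1·5 + 2·2 + 3·3; (-2)·5 + 3·2 + 2·3) = (27, 18, 2)
Ratio at component: 27 / 5 = 5.4000

5.4000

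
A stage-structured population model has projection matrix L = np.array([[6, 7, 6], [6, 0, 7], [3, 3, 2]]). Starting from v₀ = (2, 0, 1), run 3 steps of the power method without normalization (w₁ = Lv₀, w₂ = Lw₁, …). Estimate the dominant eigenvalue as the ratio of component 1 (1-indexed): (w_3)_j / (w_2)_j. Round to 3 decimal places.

w1 = Lv₀ = (18, 19, 8)
w2 = Lw1 = (289, 164, 127)
w3 = Lw2 = (3644, 2623, 1613)
Ratio at component: 3644 / 289 = 12.609

12.609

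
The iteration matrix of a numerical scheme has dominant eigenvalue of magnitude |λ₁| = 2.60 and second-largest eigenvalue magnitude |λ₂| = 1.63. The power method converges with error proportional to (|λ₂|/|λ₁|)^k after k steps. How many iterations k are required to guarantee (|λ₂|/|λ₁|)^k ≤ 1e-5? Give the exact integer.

|λ₂/λ₁| = 1.63/2.60 = 0.62692
Need k ≥ ln(1e-5) / ln(0.62692) = -11.5129 / -0.4669 ≈ 24.657
Smallest integer k satisfying the bound: 25

25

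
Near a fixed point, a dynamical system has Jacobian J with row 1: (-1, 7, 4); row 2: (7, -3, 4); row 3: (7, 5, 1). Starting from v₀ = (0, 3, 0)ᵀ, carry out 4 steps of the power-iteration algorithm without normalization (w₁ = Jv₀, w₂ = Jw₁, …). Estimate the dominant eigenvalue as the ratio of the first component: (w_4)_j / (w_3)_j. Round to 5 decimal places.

-0.21972

w1 = Jv₀ = (21, -9, 15)
w2 = Jw1 = (-24, 234, 117)
w3 = Jw2 = (2130, -402, 1119)
w4 = Jw3 = (-468, 20592, 14019)
Ratio at component: -468 / 2130 = -0.21972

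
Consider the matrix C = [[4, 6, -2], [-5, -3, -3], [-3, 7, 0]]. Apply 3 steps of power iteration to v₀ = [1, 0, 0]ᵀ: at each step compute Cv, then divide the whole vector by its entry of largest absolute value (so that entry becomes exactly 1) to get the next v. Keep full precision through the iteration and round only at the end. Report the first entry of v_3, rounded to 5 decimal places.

Cv0 = (4.000000, -5.000000, -3.000000); divide by -5.000000 → v1 = (-0.800000, 1.000000, 0.600000)
Cv1 = (1.600000, -0.800000, 9.400000); divide by 9.400000 → v2 = (0.170213, -0.085106, 1.000000)
Cv2 = (-1.829787, -3.595745, -1.106383); divide by -3.595745 → v3 = (0.508876, 1.000000, 0.307692)
Requested entry of v3: 86/169 = 0.50888

0.50888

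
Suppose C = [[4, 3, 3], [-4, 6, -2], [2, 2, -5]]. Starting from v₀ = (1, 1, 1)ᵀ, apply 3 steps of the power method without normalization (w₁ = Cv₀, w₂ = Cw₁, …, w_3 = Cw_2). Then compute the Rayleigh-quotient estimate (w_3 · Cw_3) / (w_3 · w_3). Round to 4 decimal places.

λ ≈ 4.9309

w1 = Cv₀ = (4·1 + 3·1 + 3·1; (-4)·1 + 6·1 + (-2)·1; 2·1 + 2·1 + (-5)·1) = (10, 0, -1)
w2 = Cw1 = (4·10 + 3·0 + 3·(-1); (-4)·10 + 6·0 + (-2)·(-1); 2·10 + 2·0 + (-5)·(-1)) = (37, -38, 25)
w3 = Cw2 = (109, -426, -127)
Cw3 = (-1223, -2738, 1)
w3·Cw3 = 109·(-1223) + (-426)·(-2738) + (-127)·1 = 1032954; w3·w3 = 109·109 + (-426)·(-426) + (-127)·(-127) = 209486
λ ≈ 1032954/209486 = 4.9309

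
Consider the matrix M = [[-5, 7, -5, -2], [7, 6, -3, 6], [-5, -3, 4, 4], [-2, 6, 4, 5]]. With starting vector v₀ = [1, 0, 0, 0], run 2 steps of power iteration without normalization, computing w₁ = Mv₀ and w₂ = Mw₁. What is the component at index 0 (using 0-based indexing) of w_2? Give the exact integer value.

103

w1 = Mv₀ = (-5, 7, -5, -2)
w2 = Mw1 = (103, 10, -24, 22)
The requested component of w2 is 103.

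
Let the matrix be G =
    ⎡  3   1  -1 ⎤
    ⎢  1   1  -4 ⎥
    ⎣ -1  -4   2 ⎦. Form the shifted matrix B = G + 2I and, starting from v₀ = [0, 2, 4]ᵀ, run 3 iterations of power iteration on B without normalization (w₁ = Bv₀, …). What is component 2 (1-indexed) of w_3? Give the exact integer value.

-516

B = G + 2I has rows (5, 1, -1); (1, 3, -4); (-1, -4, 4)
w1 = Bv₀ = (5·0 + 1·2 + (-1)·4; 1·0 + 3·2 + (-4)·4; (-1)·0 + (-4)·2 + 4·4) = (-2, -10, 8)
w2 = Bw1 = (5·(-2) + 1·(-10) + (-1)·8; 1·(-2) + 3·(-10) + (-4)·8; (-1)·(-2) + (-4)·(-10) + 4·8) = (-28, -64, 74)
w3 = Bw2 = (-278, -516, 580)
Requested component of w3: -516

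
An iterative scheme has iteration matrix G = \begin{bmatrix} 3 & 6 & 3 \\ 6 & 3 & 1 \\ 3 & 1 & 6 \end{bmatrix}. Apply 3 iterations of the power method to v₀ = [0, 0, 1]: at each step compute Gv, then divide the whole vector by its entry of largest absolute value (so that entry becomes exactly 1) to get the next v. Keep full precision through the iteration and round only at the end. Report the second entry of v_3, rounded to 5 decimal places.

0.80846

Gv0 = (3.000000, 1.000000, 6.000000); divide by 6.000000 → v1 = (0.500000, 0.166667, 1.000000)
Gv1 = (5.500000, 4.500000, 7.666667); divide by 7.666667 → v2 = (0.717391, 0.586957, 1.000000)
Gv2 = (8.673913, 7.065217, 8.739130); divide by 8.739130 → v3 = (0.992537, 0.808458, 1.000000)
Requested entry of v3: 325/402 = 0.80846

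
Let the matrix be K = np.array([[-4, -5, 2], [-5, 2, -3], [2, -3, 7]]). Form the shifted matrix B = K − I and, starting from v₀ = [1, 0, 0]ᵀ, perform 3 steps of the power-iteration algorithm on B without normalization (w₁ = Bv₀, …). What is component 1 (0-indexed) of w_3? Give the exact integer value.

-307

B = K − I has rows (-5, -5, 2); (-5, 1, -3); (2, -3, 6)
w1 = Bv₀ = ((-5)·1 + (-5)·0 + 2·0; (-5)·1 + 1·0 + (-3)·0; 2·1 + (-3)·0 + 6·0) = (-5, -5, 2)
w2 = Bw1 = ((-5)·(-5) + (-5)·(-5) + 2·2; (-5)·(-5) + 1·(-5) + (-3)·2; 2·(-5) + (-3)·(-5) + 6·2) = (54, 14, 17)
w3 = Bw2 = (-306, -307, 168)
Requested component of w3: -307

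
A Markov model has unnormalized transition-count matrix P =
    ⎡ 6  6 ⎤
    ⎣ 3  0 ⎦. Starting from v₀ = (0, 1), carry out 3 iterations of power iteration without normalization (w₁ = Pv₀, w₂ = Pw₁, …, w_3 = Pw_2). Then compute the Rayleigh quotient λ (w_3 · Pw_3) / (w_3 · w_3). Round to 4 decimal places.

λ ≈ 8.1000

w1 = Pv₀ = (6·0 + 6·1; 3·0 + 0·1) = (6, 0)
w2 = Pw1 = (6·6 + 6·0; 3·6 + 0·0) = (36, 18)
w3 = Pw2 = (324, 108)
Pw3 = (2592, 972)
w3·Pw3 = 324·2592 + 108·972 = 944784; w3·w3 = 324·324 + 108·108 = 116640
λ ≈ 944784/116640 = 8.1000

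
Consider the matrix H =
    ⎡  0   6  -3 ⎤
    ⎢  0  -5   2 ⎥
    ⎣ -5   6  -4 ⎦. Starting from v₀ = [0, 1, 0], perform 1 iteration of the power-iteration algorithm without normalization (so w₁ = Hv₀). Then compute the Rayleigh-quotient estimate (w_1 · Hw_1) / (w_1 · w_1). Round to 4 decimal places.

λ ≈ -10.0722

w1 = Hv₀ = (0·0 + 6·1 + (-3)·0; 0·0 + (-5)·1 + 2·0; (-5)·0 + 6·1 + (-4)·0) = (6, -5, 6)
Hw1 = (-48, 37, -84)
w1·Hw1 = 6·(-48) + (-5)·37 + 6·(-84) = -977; w1·w1 = 6·6 + (-5)·(-5) + 6·6 = 97
λ ≈ -977/97 = -10.0722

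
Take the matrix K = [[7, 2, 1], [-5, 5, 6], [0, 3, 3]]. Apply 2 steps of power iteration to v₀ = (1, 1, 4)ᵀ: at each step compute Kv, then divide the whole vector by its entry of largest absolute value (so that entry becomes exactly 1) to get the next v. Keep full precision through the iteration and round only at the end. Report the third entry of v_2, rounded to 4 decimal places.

Kv0 = (13.00000, 24.00000, 15.00000); divide by 24.00000 → v1 = (0.54167, 1.00000, 0.62500)
Kv1 = (6.41667, 6.04167, 4.87500); divide by 6.41667 → v2 = (1.00000, 0.94156, 0.75974)
Requested entry of v2: 117/154 = 0.7597

0.7597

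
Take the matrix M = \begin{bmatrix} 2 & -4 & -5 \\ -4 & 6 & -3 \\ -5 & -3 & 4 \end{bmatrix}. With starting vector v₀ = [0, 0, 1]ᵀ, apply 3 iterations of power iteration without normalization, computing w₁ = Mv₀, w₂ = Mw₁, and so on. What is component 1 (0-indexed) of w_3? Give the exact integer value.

-138

w1 = Mv₀ = (-5, -3, 4)
w2 = Mw1 = (-18, -10, 50)
w3 = Mw2 = (-246, -138, 320)
The requested component of w3 is -138.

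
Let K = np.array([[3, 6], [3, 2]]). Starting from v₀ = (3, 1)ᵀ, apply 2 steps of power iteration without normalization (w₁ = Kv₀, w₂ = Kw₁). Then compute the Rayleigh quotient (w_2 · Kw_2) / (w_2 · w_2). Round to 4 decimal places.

w1 = Kv₀ = (3·3 + 6·1; 3·3 + 2·1) = (15, 11)
w2 = Kw1 = (3·15 + 6·11; 3·15 + 2·11) = (111, 67)
Kw2 = (735, 467)
w2·Kw2 = 111·735 + 67·467 = 112874; w2·w2 = 111·111 + 67·67 = 16810
λ ≈ 112874/16810 = 6.7147

6.7147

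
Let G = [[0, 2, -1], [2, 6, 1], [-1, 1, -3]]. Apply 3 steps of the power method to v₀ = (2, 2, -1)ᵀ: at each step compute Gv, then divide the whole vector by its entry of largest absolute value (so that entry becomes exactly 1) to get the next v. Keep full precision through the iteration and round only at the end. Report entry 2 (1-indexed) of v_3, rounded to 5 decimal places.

Gv0 = (5.000000, 15.000000, 3.000000); divide by 15.000000 → v1 = (0.333333, 1.000000, 0.200000)
Gv1 = (1.800000, 6.866667, 0.066667); divide by 6.866667 → v2 = (0.262136, 1.000000, 0.009709)
Gv2 = (1.990291, 6.533981, 0.708738); divide by 6.533981 → v3 = (0.304606, 1.000000, 0.108470)
Requested entry of v3: 673/673 = 1.00000

1.00000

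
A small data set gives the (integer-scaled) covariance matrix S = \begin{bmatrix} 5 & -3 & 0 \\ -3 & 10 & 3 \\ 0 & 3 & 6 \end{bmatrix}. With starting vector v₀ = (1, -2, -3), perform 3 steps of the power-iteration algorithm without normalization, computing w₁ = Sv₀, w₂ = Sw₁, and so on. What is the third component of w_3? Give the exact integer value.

w1 = Sv₀ = (5·1 + (-3)·(-2) + 0·(-3); (-3)·1 + 10·(-2) + 3·(-3); 0·1 + 3·(-2) + 6·(-3)) = (11, -32, -24)
w2 = Sw1 = (5·11 + (-3)·(-32) + 0·(-24); (-3)·11 + 10·(-32) + 3·(-24); 0·11 + 3·(-32) + 6·(-24)) = (151, -425, -240)
w3 = Sw2 = (2030, -5423, -2715)
The requested component of w3 is -2715.

-2715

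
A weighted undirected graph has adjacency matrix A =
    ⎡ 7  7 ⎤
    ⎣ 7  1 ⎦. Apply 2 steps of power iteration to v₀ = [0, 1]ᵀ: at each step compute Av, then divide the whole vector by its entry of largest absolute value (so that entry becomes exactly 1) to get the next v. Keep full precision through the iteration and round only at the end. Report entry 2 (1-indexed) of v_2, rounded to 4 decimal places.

Av0 = (7.00000, 1.00000); divide by 7.00000 → v1 = (1.00000, 0.14286)
Av1 = (8.00000, 7.14286); divide by 8.00000 → v2 = (1.00000, 0.89286)
Requested entry of v2: 50/56 = 0.8929

0.8929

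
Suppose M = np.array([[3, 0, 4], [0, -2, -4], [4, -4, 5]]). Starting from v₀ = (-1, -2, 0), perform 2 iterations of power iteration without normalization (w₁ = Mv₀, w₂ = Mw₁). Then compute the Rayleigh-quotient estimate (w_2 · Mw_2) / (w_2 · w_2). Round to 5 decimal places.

w1 = Mv₀ = (-3, 4, 4)
w2 = Mw1 = (7, -24, -8)
Mw2 = (-11, 80, 84)
w2·Mw2 = 7·(-11) + (-24)·80 + (-8)·84 = -2669; w2·w2 = 7·7 + (-24)·(-24) + (-8)·(-8) = 689
λ ≈ -2669/689 = -3.87373

λ ≈ -3.87373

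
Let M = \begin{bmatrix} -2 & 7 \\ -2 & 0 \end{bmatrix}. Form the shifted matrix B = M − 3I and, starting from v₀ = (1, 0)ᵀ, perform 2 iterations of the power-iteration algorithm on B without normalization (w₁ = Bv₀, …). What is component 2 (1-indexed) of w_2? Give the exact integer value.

16

B = M − 3I has rows (-5, 7); (-2, -3)
w1 = Bv₀ = ((-5)·1 + 7·0; (-2)·1 + (-3)·0) = (-5, -2)
w2 = Bw1 = ((-5)·(-5) + 7·(-2); (-2)·(-5) + (-3)·(-2)) = (11, 16)
Requested component of w2: 16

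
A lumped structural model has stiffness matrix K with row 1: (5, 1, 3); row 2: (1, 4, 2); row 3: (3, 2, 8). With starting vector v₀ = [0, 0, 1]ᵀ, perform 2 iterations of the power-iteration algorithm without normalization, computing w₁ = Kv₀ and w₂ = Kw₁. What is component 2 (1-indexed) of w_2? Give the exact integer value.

27

w1 = Kv₀ = (5·0 + 1·0 + 3·1; 1·0 + 4·0 + 2·1; 3·0 + 2·0 + 8·1) = (3, 2, 8)
w2 = Kw1 = (5·3 + 1·2 + 3·8; 1·3 + 4·2 + 2·8; 3·3 + 2·2 + 8·8) = (41, 27, 77)
The requested component of w2 is 27.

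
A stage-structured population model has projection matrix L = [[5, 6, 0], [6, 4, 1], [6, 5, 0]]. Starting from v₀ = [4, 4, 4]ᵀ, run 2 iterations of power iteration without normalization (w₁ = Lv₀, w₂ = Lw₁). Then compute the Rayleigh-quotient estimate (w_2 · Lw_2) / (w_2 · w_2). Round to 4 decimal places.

w1 = Lv₀ = (44, 44, 44)
w2 = Lw1 = (484, 484, 484)
Lw2 = (5324, 5324, 5324)
w2·Lw2 = 484·5324 + 484·5324 + 484·5324 = 7730448; w2·w2 = 484·484 + 484·484 + 484·484 = 702768
λ ≈ 7730448/702768 = 11.0000

11.0000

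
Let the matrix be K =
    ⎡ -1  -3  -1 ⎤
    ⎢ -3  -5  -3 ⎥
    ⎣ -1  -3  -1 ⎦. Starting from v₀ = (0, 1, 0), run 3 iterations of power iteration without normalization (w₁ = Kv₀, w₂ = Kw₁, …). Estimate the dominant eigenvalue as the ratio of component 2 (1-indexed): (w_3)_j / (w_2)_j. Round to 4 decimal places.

-7.9302

w1 = Kv₀ = (-3, -5, -3)
w2 = Kw1 = (21, 43, 21)
w3 = Kw2 = (-171, -341, -171)
Ratio at component: -341 / 43 = -7.9302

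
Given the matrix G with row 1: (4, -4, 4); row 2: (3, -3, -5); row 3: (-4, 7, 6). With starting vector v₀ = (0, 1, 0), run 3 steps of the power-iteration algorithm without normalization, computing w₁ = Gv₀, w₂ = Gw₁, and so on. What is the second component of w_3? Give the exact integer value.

w1 = Gv₀ = (-4, -3, 7)
w2 = Gw1 = (24, -38, 37)
w3 = Gw2 = (396, 1, -140)
The requested component of w3 is 1.

1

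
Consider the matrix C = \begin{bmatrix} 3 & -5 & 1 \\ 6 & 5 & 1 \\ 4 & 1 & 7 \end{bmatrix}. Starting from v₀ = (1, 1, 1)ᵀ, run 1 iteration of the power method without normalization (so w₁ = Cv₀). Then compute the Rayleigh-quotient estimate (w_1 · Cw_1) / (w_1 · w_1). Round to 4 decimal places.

w1 = Cv₀ = (3·1 + (-5)·1 + 1·1; 6·1 + 5·1 + 1·1; 4·1 + 1·1 + 7·1) = (-1, 12, 12)
Cw1 = (-51, 66, 92)
w1·Cw1 = (-1)·(-51) + 12·66 + 12·92 = 1947; w1·w1 = (-1)·(-1) + 12·12 + 12·12 = 289
λ ≈ 1947/289 = 6.7370

6.7370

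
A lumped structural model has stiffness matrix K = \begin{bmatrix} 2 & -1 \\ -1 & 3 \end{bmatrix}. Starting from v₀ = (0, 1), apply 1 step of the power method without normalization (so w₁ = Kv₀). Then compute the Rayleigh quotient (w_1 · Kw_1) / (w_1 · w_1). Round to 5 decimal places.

λ ≈ 3.50000

w1 = Kv₀ = (-1, 3)
Kw1 = (-5, 10)
w1·Kw1 = (-1)·(-5) + 3·10 = 35; w1·w1 = (-1)·(-1) + 3·3 = 10
λ ≈ 35/10 = 3.50000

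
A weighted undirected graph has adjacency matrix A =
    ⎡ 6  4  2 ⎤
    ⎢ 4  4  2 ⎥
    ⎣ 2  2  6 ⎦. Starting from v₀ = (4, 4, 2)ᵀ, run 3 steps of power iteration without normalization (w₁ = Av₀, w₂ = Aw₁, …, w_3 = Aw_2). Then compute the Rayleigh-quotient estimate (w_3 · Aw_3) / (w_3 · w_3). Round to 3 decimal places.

λ ≈ 10.776

w1 = Av₀ = (44, 36, 28)
w2 = Aw1 = (464, 376, 328)
w3 = Aw2 = (4944, 4016, 3648)
Aw3 = (53024, 43136, 39808)
w3·Aw3 = 4944·53024 + 4016·43136 + 3648·39808 = 580604416; w3·w3 = 4944·4944 + 4016·4016 + 3648·3648 = 53879296
λ ≈ 580604416/53879296 = 10.776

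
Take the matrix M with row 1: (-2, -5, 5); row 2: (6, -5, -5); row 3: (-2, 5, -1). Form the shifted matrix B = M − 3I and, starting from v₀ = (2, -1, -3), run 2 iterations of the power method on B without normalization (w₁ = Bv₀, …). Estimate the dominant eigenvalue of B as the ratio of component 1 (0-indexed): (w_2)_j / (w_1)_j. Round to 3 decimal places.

μ ≈ -11.857

B = M − 3I has rows (-5, -5, 5); (6, -8, -5); (-2, 5, -4)
w1 = Bv₀ = (-20, 35, 3)
w2 = Bw1 = (-60, -415, 203)
Ratio: -415/35 = -11.857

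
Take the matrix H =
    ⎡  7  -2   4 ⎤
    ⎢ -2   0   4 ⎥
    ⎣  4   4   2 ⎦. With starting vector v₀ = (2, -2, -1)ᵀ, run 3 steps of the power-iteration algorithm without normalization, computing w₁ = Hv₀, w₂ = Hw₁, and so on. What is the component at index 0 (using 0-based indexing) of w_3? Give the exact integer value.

894

w1 = Hv₀ = (14, -8, -2)
w2 = Hw1 = (106, -36, 20)
w3 = Hw2 = (894, -132, 320)
The requested component of w3 is 894.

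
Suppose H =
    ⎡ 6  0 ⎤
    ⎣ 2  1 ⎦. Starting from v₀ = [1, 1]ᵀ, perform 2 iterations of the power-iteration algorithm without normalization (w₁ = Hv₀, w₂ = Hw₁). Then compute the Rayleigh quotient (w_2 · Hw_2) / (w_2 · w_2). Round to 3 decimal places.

w1 = Hv₀ = (6·1 + 0·1; 2·1 + 1·1) = (6, 3)
w2 = Hw1 = (6·6 + 0·3; 2·6 + 1·3) = (36, 15)
Hw2 = (216, 87)
w2·Hw2 = 36·216 + 15·87 = 9081; w2·w2 = 36·36 + 15·15 = 1521
λ ≈ 9081/1521 = 5.970

5.970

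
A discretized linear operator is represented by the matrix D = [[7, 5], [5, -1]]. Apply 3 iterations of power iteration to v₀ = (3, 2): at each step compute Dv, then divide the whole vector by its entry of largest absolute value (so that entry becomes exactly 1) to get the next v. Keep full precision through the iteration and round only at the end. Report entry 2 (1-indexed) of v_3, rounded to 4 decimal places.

0.4724

Dv0 = (31.00000, 13.00000); divide by 31.00000 → v1 = (1.00000, 0.41935)
Dv1 = (9.09677, 4.58065); divide by 9.09677 → v2 = (1.00000, 0.50355)
Dv2 = (9.51773, 4.49645); divide by 9.51773 → v3 = (1.00000, 0.47243)
Requested entry of v3: 1268/2684 = 0.4724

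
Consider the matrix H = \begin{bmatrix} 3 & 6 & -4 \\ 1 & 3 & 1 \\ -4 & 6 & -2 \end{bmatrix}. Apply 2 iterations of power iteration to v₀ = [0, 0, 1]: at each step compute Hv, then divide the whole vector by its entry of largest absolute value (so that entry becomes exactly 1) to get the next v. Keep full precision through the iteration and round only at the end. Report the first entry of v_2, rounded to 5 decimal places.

Hv0 = (-4.000000, 1.000000, -2.000000); divide by -4.000000 → v1 = (1.000000, -0.250000, 0.500000)
Hv1 = (-0.500000, 0.750000, -6.500000); divide by -6.500000 → v2 = (0.076923, -0.115385, 1.000000)
Requested entry of v2: 2/26 = 0.07692

0.07692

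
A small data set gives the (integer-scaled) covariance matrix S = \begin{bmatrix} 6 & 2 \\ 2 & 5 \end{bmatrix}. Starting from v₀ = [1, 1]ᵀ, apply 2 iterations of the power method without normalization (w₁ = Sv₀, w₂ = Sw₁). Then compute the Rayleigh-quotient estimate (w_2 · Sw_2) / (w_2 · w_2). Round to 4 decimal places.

w1 = Sv₀ = (6·1 + 2·1; 2·1 + 5·1) = (8, 7)
w2 = Sw1 = (6·8 + 2·7; 2·8 + 5·7) = (62, 51)
Sw2 = (474, 379)
w2·Sw2 = 62·474 + 51·379 = 48717; w2·w2 = 62·62 + 51·51 = 6445
λ ≈ 48717/6445 = 7.5589

7.5589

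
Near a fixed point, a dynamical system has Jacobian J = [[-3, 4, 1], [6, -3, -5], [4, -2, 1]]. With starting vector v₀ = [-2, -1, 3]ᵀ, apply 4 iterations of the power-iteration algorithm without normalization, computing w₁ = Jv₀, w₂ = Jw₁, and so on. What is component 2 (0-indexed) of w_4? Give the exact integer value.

w1 = Jv₀ = ((-3)·(-2) + 4·(-1) + 1·3; 6·(-2) + (-3)·(-1) + (-5)·3; 4·(-2) + (-2)·(-1) + 1·3) = (5, -24, -3)
w2 = Jw1 = ((-3)·5 + 4·(-24) + 1·(-3); 6·5 + (-3)·(-24) + (-5)·(-3); 4·5 + (-2)·(-24) + 1·(-3)) = (-114, 117, 65)
w3 = Jw2 = (875, -1360, -625)
w4 = Jw3 = (-8690, 12455, 5595)
The requested component of w4 is 5595.

5595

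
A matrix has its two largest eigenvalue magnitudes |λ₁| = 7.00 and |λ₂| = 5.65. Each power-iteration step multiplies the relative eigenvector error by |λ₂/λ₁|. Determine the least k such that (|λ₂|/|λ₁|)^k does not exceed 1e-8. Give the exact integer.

|λ₂/λ₁| = 5.65/7.00 = 0.80714
Need k ≥ ln(1e-8) / ln(0.80714) = -18.4207 / -0.2143 ≈ 85.976
Smallest integer k satisfying the bound: 86

86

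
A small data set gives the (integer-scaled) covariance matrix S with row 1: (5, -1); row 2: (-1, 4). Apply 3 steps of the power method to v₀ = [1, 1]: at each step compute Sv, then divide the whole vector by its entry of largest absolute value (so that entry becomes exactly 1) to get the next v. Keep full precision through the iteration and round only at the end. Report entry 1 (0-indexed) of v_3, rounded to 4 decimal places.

Sv0 = (4.00000, 3.00000); divide by 4.00000 → v1 = (1.00000, 0.75000)
Sv1 = (4.25000, 2.00000); divide by 4.25000 → v2 = (1.00000, 0.47059)
Sv2 = (4.52941, 0.88235); divide by 4.52941 → v3 = (1.00000, 0.19481)
Requested entry of v3: 15/77 = 0.1948

0.1948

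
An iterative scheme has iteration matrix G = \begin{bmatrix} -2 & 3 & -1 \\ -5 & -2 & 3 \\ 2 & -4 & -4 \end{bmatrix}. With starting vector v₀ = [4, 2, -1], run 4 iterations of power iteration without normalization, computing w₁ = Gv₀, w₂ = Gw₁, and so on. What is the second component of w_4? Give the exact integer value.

w1 = Gv₀ = ((-2)·4 + 3·2 + (-1)·(-1); (-5)·4 + (-2)·2 + 3·(-1); 2·4 + (-4)·2 + (-4)·(-1)) = (-1, -27, 4)
w2 = Gw1 = ((-2)·(-1) + 3·(-27) + (-1)·4; (-5)·(-1) + (-2)·(-27) + 3·4; 2·(-1) + (-4)·(-27) + (-4)·4) = (-83, 71, 90)
w3 = Gw2 = (289, 543, -810)
w4 = Gw3 = (1861, -4961, 1646)
The requested component of w4 is -4961.

-4961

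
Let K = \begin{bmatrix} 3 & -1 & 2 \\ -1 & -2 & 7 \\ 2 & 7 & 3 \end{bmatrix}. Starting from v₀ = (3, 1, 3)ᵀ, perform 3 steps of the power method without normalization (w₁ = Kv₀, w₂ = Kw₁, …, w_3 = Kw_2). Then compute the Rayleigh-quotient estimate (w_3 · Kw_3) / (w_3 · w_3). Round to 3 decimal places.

w1 = Kv₀ = (3·3 + (-1)·1 + 2·3; (-1)·3 + (-2)·1 + 7·3; 2·3 + 7·1 + 3·3) = (14, 16, 22)
w2 = Kw1 = (3·14 + (-1)·16 + 2·22; (-1)·14 + (-2)·16 + 7·22; 2·14 + 7·16 + 3·22) = (70, 108, 206)
w3 = Kw2 = (514, 1156, 1514)
Kw3 = (3414, 7772, 13662)
w3·Kw3 = 514·3414 + 1156·7772 + 1514·13662 = 31423496; w3·w3 = 514·514 + 1156·1156 + 1514·1514 = 3892728
λ ≈ 31423496/3892728 = 8.072

λ ≈ 8.072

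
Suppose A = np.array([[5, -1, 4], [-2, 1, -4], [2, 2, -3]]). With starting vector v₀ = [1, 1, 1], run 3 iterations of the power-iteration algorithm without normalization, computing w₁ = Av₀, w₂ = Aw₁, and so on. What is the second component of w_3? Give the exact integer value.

w1 = Av₀ = (8, -5, 1)
w2 = Aw1 = (49, -25, 3)
w3 = Aw2 = (282, -135, 39)
The requested component of w3 is -135.

-135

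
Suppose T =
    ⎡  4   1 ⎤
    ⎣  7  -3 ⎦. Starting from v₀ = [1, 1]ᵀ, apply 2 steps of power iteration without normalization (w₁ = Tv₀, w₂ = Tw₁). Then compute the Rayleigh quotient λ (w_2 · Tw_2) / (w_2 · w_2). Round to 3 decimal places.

w1 = Tv₀ = (4·1 + 1·1; 7·1 + (-3)·1) = (5, 4)
w2 = Tw1 = (4·5 + 1·4; 7·5 + (-3)·4) = (24, 23)
Tw2 = (119, 99)
w2·Tw2 = 24·119 + 23·99 = 5133; w2·w2 = 24·24 + 23·23 = 1105
λ ≈ 5133/1105 = 4.645

λ ≈ 4.645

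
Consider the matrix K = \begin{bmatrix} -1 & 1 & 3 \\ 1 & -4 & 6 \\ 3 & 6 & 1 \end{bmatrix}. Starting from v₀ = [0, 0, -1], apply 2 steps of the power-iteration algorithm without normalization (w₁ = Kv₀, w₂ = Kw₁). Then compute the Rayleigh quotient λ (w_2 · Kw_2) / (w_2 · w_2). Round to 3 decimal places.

-2.366

w1 = Kv₀ = ((-1)·0 + 1·0 + 3·(-1); 1·0 + (-4)·0 + 6·(-1); 3·0 + 6·0 + 1·(-1)) = (-3, -6, -1)
w2 = Kw1 = ((-1)·(-3) + 1·(-6) + 3·(-1); 1·(-3) + (-4)·(-6) + 6·(-1); 3·(-3) + 6·(-6) + 1·(-1)) = (-6, 15, -46)
Kw2 = (-117, -342, 26)
w2·Kw2 = (-6)·(-117) + 15·(-342) + (-46)·26 = -5624; w2·w2 = (-6)·(-6) + 15·15 + (-46)·(-46) = 2377
λ ≈ -5624/2377 = -2.366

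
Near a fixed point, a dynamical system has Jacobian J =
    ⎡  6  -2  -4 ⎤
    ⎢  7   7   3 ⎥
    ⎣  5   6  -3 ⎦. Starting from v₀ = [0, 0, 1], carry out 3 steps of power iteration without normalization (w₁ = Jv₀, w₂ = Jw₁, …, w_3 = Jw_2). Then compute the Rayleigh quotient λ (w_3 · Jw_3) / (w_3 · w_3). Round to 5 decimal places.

w1 = Jv₀ = (6·0 + (-2)·0 + (-4)·1; 7·0 + 7·0 + 3·1; 5·0 + 6·0 + (-3)·1) = (-4, 3, -3)
w2 = Jw1 = (6·(-4) + (-2)·3 + (-4)·(-3); 7·(-4) + 7·3 + 3·(-3); 5·(-4) + 6·3 + (-3)·(-3)) = (-18, -16, 7)
w3 = Jw2 = (-104, -217, -207)
Jw3 = (638, -2868, -1201)
w3·Jw3 = (-104)·638 + (-217)·(-2868) + (-207)·(-1201) = 804611; w3·w3 = (-104)·(-104) + (-217)·(-217) + (-207)·(-207) = 100754
λ ≈ 804611/100754 = 7.98590

λ ≈ 7.98590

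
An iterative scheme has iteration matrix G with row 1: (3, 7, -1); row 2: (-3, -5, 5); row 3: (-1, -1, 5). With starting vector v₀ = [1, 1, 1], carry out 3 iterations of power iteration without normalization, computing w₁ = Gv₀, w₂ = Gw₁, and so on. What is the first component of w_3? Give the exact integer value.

21

w1 = Gv₀ = (3·1 + 7·1 + (-1)·1; (-3)·1 + (-5)·1 + 5·1; (-1)·1 + (-1)·1 + 5·1) = (9, -3, 3)
w2 = Gw1 = (3·9 + 7·(-3) + (-1)·3; (-3)·9 + (-5)·(-3) + 5·3; (-1)·9 + (-1)·(-3) + 5·3) = (3, 3, 9)
w3 = Gw2 = (21, 21, 39)
The requested component of w3 is 21.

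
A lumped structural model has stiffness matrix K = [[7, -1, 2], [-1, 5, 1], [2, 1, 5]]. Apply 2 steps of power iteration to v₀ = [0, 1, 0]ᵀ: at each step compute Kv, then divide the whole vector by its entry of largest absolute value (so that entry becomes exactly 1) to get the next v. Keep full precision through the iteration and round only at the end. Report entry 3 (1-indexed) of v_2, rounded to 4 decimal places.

Kv0 = (-1.00000, 5.00000, 1.00000); divide by 5.00000 → v1 = (-0.20000, 1.00000, 0.20000)
Kv1 = (-2.00000, 5.40000, 1.60000); divide by 5.40000 → v2 = (-0.37037, 1.00000, 0.29630)
Requested entry of v2: 8/27 = 0.2963

0.2963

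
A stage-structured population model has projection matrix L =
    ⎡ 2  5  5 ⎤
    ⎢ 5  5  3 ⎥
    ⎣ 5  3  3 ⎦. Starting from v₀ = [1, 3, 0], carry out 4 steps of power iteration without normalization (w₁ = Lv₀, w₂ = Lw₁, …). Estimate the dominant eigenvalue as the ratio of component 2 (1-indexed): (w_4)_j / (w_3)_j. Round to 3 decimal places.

λ ≈ 12.060

w1 = Lv₀ = (17, 20, 14)
w2 = Lw1 = (204, 227, 187)
w3 = Lw2 = (2478, 2716, 2262)
w4 = Lw3 = (29846, 32756, 27324)
Ratio at component: 32756 / 2716 = 12.060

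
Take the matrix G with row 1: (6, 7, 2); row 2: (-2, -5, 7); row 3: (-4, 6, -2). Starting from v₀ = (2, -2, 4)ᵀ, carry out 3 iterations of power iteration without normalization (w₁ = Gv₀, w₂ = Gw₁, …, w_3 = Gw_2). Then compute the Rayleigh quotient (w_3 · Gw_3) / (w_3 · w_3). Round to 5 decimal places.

w1 = Gv₀ = (6·2 + 7·(-2) + 2·4; (-2)·2 + (-5)·(-2) + 7·4; (-4)·2 + 6·(-2) + (-2)·4) = (6, 34, -28)
w2 = Gw1 = (6·6 + 7·34 + 2·(-28); (-2)·6 + (-5)·34 + 7·(-28); (-4)·6 + 6·34 + (-2)·(-28)) = (218, -378, 236)
w3 = Gw2 = (-866, 3106, -3612)
Gw3 = (9322, -39082, 29324)
w3·Gw3 = (-866)·9322 + 3106·(-39082) + (-3612)·29324 = -235379832; w3·w3 = (-866)·(-866) + 3106·3106 + (-3612)·(-3612) = 23443736
λ ≈ -235379832/23443736 = -10.04020

-10.04020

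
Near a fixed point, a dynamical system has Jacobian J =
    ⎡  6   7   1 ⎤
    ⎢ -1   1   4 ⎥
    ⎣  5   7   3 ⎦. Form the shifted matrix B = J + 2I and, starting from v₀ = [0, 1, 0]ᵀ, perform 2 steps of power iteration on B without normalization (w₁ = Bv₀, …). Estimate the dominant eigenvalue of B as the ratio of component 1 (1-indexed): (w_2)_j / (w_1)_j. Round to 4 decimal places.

μ ≈ 12.0000

B = J + 2I has rows (8, 7, 1); (-1, 3, 4); (5, 7, 5)
w1 = Bv₀ = (7, 3, 7)
w2 = Bw1 = (84, 30, 91)
Ratio: 84/7 = 12.0000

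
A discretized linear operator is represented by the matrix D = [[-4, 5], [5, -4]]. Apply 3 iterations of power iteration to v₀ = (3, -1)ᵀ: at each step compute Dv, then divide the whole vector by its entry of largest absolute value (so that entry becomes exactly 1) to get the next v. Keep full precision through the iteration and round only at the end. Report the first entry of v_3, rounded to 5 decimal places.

Dv0 = (-17.000000, 19.000000); divide by 19.000000 → v1 = (-0.894737, 1.000000)
Dv1 = (8.578947, -8.473684); divide by 8.578947 → v2 = (1.000000, -0.987730)
Dv2 = (-8.938650, 8.950920); divide by 8.950920 → v3 = (-0.998629, 1.000000)
Requested entry of v3: -1457/1459 = -0.99863

-0.99863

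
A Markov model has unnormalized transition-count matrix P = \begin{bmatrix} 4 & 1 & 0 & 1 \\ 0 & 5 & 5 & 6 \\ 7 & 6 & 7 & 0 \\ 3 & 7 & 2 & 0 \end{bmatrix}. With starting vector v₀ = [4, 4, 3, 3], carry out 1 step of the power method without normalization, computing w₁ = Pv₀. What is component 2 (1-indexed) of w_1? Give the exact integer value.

w1 = Pv₀ = (23, 53, 73, 46)
The requested component of w1 is 53.

53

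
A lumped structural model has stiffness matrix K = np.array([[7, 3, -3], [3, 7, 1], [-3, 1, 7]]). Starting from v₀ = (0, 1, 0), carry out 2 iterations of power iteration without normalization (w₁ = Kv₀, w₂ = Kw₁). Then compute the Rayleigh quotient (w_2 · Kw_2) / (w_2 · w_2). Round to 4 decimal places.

w1 = Kv₀ = (7·0 + 3·1 + (-3)·0; 3·0 + 7·1 + 1·0; (-3)·0 + 1·1 + 7·0) = (3, 7, 1)
w2 = Kw1 = (7·3 + 3·7 + (-3)·1; 3·3 + 7·7 + 1·1; (-3)·3 + 1·7 + 7·1) = (39, 59, 5)
Kw2 = (435, 535, -23)
w2·Kw2 = 39·435 + 59·535 + 5·(-23) = 48415; w2·w2 = 39·39 + 59·59 + 5·5 = 5027
λ ≈ 48415/5027 = 9.6310

9.6310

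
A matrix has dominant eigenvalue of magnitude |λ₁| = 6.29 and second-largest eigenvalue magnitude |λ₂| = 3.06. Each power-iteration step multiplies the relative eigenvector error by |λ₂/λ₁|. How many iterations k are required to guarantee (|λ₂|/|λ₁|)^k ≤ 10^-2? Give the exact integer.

7

|λ₂/λ₁| = 3.06/6.29 = 0.48649
Need k ≥ ln(10^-2) / ln(0.48649) = -4.6052 / -0.7205 ≈ 6.391
Smallest integer k satisfying the bound: 7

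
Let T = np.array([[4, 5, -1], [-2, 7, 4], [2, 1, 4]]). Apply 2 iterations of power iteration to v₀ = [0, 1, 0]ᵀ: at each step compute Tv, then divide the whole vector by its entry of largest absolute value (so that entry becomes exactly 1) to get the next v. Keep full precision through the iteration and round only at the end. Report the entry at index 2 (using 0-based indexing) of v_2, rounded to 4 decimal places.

0.3889

Tv0 = (5.00000, 7.00000, 1.00000); divide by 7.00000 → v1 = (0.71429, 1.00000, 0.14286)
Tv1 = (7.71429, 6.14286, 3.00000); divide by 7.71429 → v2 = (1.00000, 0.79630, 0.38889)
Requested entry of v2: 21/54 = 0.3889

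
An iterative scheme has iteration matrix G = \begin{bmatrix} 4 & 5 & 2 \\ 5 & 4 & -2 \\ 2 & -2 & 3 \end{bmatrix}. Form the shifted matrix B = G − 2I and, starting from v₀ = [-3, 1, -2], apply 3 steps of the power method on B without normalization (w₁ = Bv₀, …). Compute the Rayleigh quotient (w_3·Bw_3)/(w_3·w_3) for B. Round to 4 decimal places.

B = G − 2I has rows (2, 5, 2); (5, 2, -2); (2, -2, 1)
w1 = Bv₀ = (2·(-3) + 5·1 + 2·(-2); 5·(-3) + 2·1 + (-2)·(-2); 2·(-3) + (-2)·1 + 1·(-2)) = (-5, -9, -10)
w2 = Bw1 = (2·(-5) + 5·(-9) + 2·(-10); 5·(-5) + 2·(-9) + (-2)·(-10); 2·(-5) + (-2)·(-9) + 1·(-10)) = (-75, -23, -2)
w3 = Bw2 = (-269, -417, -106)
Bw3 = (-2835, -1967, 190)
w3·Bw3 = 1562714; w3·w3 = 257486; μ ≈ 1562714/257486 = 6.0691

μ ≈ 6.0691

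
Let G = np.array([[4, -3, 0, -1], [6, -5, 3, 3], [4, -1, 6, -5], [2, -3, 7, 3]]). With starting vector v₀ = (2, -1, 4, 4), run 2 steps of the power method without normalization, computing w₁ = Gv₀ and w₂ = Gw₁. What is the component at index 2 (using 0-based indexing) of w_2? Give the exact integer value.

-170

w1 = Gv₀ = (4·2 + (-3)·(-1) + 0·4 + (-1)·4; 6·2 + (-5)·(-1) + 3·4 + 3·4; 4·2 + (-1)·(-1) + 6·4 + (-5)·4; 2·2 + (-3)·(-1) + 7·4 + 3·4) = (7, 41, 13, 47)
w2 = Gw1 = (4·7 + (-3)·41 + 0·13 + (-1)·47; 6·7 + (-5)·41 + 3·13 + 3·47; 4·7 + (-1)·41 + 6·13 + (-5)·47; 2·7 + (-3)·41 + 7·13 + 3·47) = (-142, 17, -170, 123)
The requested component of w2 is -170.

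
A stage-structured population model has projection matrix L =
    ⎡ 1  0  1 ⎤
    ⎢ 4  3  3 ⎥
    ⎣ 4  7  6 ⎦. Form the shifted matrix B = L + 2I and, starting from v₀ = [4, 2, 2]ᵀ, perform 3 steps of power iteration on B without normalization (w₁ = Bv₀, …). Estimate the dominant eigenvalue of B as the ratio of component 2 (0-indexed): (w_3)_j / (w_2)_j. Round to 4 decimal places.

12.3673

B = L + 2I has rows (3, 0, 1); (4, 5, 3); (4, 7, 8)
w1 = Bv₀ = (14, 32, 46)
w2 = Bw1 = (88, 354, 648)
w3 = Bw2 = (912, 4066, 8014)
Ratio: 8014/648 = 12.3673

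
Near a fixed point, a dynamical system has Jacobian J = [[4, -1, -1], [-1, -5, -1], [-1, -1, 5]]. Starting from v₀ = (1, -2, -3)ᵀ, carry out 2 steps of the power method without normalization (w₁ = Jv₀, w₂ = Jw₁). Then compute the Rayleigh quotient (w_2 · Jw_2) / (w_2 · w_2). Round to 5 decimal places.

w1 = Jv₀ = (9, 12, -14)
w2 = Jw1 = (38, -55, -91)
Jw2 = (298, 328, -438)
w2·Jw2 = 38·298 + (-55)·328 + (-91)·(-438) = 33142; w2·w2 = 38·38 + (-55)·(-55) + (-91)·(-91) = 12750
λ ≈ 33142/12750 = 2.59937

λ ≈ 2.59937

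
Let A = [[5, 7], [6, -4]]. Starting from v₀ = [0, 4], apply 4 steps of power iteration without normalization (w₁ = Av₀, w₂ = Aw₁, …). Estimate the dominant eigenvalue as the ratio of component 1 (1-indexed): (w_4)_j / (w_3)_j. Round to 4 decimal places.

λ ≈ 1.9841

w1 = Av₀ = (28, -16)
w2 = Aw1 = (28, 232)
w3 = Aw2 = (1764, -760)
w4 = Aw3 = (3500, 13624)
Ratio at component: 3500 / 1764 = 1.9841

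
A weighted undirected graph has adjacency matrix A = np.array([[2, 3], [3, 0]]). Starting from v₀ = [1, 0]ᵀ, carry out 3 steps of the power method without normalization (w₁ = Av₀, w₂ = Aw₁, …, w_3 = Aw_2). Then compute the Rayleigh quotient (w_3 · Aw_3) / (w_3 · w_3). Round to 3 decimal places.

4.098

w1 = Av₀ = (2, 3)
w2 = Aw1 = (13, 6)
w3 = Aw2 = (44, 39)
Aw3 = (205, 132)
w3·Aw3 = 44·205 + 39·132 = 14168; w3·w3 = 44·44 + 39·39 = 3457
λ ≈ 14168/3457 = 4.098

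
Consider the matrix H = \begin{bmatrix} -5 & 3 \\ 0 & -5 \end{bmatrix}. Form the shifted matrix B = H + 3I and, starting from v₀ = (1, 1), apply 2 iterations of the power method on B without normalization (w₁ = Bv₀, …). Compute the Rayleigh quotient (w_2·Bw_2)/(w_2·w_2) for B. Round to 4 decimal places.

B = H + 3I has rows (-2, 3); (0, -2)
w1 = Bv₀ = ((-2)·1 + 3·1; 0·1 + (-2)·1) = (1, -2)
w2 = Bw1 = ((-2)·1 + 3·(-2); 0·1 + (-2)·(-2)) = (-8, 4)
Bw2 = (28, -8)
w2·Bw2 = -256; w2·w2 = 80; μ ≈ -256/80 = -3.2000

-3.2000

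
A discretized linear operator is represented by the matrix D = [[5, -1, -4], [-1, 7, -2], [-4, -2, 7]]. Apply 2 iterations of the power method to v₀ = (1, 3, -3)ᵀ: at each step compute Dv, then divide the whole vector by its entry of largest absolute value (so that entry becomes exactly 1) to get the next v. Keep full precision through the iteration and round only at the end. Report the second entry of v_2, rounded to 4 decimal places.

-0.7077

Dv0 = (14.00000, 26.00000, -31.00000); divide by -31.00000 → v1 = (-0.45161, -0.83871, 1.00000)
Dv1 = (-5.41935, -7.41935, 10.48387); divide by 10.48387 → v2 = (-0.51692, -0.70769, 1.00000)
Requested entry of v2: 230/-325 = -0.7077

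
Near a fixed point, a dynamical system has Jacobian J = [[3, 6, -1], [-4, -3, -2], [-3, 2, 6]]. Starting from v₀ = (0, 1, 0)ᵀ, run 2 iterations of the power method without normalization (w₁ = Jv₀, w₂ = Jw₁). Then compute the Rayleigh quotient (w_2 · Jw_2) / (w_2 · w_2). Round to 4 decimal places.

-0.4460

w1 = Jv₀ = (3·0 + 6·1 + (-1)·0; (-4)·0 + (-3)·1 + (-2)·0; (-3)·0 + 2·1 + 6·0) = (6, -3, 2)
w2 = Jw1 = (3·6 + 6·(-3) + (-1)·2; (-4)·6 + (-3)·(-3) + (-2)·2; (-3)·6 + 2·(-3) + 6·2) = (-2, -19, -12)
Jw2 = (-108, 89, -104)
w2·Jw2 = (-2)·(-108) + (-19)·89 + (-12)·(-104) = -227; w2·w2 = (-2)·(-2) + (-19)·(-19) + (-12)·(-12) = 509
λ ≈ -227/509 = -0.4460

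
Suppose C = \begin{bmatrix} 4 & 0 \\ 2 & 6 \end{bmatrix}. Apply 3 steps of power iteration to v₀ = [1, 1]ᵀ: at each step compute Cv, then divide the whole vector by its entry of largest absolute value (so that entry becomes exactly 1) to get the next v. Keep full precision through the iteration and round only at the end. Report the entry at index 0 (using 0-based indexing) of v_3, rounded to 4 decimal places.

Cv0 = (4.00000, 8.00000); divide by 8.00000 → v1 = (0.50000, 1.00000)
Cv1 = (2.00000, 7.00000); divide by 7.00000 → v2 = (0.28571, 1.00000)
Cv2 = (1.14286, 6.57143); divide by 6.57143 → v3 = (0.17391, 1.00000)
Requested entry of v3: 64/368 = 0.1739

0.1739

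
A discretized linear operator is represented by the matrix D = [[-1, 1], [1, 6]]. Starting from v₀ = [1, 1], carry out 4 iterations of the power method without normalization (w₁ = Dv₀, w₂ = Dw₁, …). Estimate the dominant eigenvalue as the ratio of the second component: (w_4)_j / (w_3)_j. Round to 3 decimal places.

w1 = Dv₀ = ((-1)·1 + 1·1; 1·1 + 6·1) = (0, 7)
w2 = Dw1 = ((-1)·0 + 1·7; 1·0 + 6·7) = (7, 42)
w3 = Dw2 = (35, 259)
w4 = Dw3 = (224, 1589)
Ratio at component: 1589 / 259 = 6.135

6.135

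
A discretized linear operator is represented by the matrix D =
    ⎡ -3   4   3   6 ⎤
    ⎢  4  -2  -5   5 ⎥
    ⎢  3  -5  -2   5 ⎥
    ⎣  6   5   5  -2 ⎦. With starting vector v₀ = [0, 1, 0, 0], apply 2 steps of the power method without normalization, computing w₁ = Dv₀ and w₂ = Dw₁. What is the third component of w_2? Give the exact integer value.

w1 = Dv₀ = ((-3)·0 + 4·1 + 3·0 + 6·0; 4·0 + (-2)·1 + (-5)·0 + 5·0; 3·0 + (-5)·1 + (-2)·0 + 5·0; 6·0 + 5·1 + 5·0 + (-2)·0) = (4, -2, -5, 5)
w2 = Dw1 = ((-3)·4 + 4·(-2) + 3·(-5) + 6·5; 4·4 + (-2)·(-2) + (-5)·(-5) + 5·5; 3·4 + (-5)·(-2) + (-2)·(-5) + 5·5; 6·4 + 5·(-2) + 5·(-5) + (-2)·5) = (-5, 70, 57, -21)
The requested component of w2 is 57.

57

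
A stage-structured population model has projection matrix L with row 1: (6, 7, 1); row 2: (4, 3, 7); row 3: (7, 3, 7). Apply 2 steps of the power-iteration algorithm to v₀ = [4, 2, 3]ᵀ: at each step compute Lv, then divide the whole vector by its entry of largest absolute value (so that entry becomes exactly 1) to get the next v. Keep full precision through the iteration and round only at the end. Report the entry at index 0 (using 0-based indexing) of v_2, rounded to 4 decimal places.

0.7516

Lv0 = (41.00000, 43.00000, 55.00000); divide by 55.00000 → v1 = (0.74545, 0.78182, 1.00000)
Lv1 = (10.94545, 12.32727, 14.56364); divide by 14.56364 → v2 = (0.75156, 0.84644, 1.00000)
Requested entry of v2: 602/801 = 0.7516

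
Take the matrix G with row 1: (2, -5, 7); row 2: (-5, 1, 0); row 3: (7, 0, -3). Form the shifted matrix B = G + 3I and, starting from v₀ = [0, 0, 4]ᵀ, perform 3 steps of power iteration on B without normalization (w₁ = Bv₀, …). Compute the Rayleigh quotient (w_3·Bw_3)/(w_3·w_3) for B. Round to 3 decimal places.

11.506

B = G + 3I has rows (5, -5, 7); (-5, 4, 0); (7, 0, 0)
w1 = Bv₀ = (5·0 + (-5)·0 + 7·4; (-5)·0 + 4·0 + 0·4; 7·0 + 0·0 + 0·4) = (28, 0, 0)
w2 = Bw1 = (5·28 + (-5)·0 + 7·0; (-5)·28 + 4·0 + 0·0; 7·28 + 0·0 + 0·0) = (140, -140, 196)
w3 = Bw2 = (2772, -1260, 980)
Bw3 = (27020, -18900, 19404)
w3·Bw3 = 117729360; w3·w3 = 10231984; μ ≈ 117729360/10231984 = 11.506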